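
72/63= 8/7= 1.14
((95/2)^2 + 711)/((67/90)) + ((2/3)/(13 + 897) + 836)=881966219/182910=4821.86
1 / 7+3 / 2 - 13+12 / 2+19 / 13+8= 747 / 182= 4.10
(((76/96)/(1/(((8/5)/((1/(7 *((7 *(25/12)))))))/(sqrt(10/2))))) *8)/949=1862 *sqrt(5)/8541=0.49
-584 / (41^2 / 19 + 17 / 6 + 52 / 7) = -466032 / 78791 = -5.91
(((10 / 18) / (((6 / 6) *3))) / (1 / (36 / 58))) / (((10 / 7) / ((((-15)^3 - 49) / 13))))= -23968 / 1131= -21.19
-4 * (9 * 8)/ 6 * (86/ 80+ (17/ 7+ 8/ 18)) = -19898/ 105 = -189.50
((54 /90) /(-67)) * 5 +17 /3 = 1130 /201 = 5.62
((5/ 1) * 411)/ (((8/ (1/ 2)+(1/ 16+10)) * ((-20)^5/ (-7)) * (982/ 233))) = 223447/ 5459920000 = 0.00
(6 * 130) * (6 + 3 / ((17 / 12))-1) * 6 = 566280 / 17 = 33310.59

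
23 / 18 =1.28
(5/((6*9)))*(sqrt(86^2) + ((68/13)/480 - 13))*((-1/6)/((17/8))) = -113897/214812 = -0.53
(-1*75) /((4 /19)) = -1425 /4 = -356.25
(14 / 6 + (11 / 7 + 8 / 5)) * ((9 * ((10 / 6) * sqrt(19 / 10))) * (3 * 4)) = 3468 * sqrt(190) / 35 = 1365.80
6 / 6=1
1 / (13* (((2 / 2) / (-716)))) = -716 / 13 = -55.08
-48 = -48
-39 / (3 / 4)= -52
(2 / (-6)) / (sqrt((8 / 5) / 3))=-sqrt(30) / 12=-0.46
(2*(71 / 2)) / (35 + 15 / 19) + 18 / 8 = 2879 / 680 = 4.23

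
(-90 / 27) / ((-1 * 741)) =10 / 2223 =0.00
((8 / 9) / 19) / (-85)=-8 / 14535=-0.00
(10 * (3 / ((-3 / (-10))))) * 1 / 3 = 100 / 3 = 33.33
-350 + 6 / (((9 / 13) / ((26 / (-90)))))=-47588 / 135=-352.50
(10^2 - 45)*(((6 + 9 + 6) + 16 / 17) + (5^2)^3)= 14629890 / 17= 860581.76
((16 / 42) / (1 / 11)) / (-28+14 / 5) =-220 / 1323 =-0.17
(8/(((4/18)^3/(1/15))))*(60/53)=2916/53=55.02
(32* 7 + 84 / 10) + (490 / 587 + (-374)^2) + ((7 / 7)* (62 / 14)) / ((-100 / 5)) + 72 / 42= 2302859919 / 16436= 140110.73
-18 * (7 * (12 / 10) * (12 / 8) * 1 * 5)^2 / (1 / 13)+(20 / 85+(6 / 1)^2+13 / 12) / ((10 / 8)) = -928716.15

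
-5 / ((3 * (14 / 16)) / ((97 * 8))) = -31040 / 21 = -1478.10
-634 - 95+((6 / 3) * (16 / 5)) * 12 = -3261 / 5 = -652.20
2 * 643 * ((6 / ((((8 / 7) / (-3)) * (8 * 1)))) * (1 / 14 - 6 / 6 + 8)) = -572913 / 32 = -17903.53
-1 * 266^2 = -70756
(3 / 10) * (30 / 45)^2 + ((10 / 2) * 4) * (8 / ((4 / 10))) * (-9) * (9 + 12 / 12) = -539998 / 15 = -35999.87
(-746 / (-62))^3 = 51895117 / 29791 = 1741.97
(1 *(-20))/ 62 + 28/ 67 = 198/ 2077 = 0.10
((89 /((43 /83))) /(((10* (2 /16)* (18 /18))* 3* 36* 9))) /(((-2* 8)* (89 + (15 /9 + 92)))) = -7387 /152694720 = -0.00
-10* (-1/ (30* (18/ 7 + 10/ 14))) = 0.10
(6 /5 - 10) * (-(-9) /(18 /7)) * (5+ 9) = -2156 /5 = -431.20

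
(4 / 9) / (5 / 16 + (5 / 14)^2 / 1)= 1.01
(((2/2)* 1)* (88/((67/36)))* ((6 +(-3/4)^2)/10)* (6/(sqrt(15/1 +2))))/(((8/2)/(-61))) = -380457* sqrt(17)/2278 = -688.61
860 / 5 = 172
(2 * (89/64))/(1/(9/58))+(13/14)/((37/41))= 702083/480704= 1.46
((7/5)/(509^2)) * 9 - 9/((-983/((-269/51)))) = -1044339042/21647512955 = -0.05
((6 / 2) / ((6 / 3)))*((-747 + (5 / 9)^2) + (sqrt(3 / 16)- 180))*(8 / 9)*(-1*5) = 1501240 / 243- 5*sqrt(3) / 3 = 6175.06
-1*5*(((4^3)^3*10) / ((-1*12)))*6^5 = 8493465600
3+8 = 11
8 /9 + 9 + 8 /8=98 /9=10.89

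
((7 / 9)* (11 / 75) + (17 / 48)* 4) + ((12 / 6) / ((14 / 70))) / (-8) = 379 / 1350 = 0.28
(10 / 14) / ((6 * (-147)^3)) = -5 / 133413966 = -0.00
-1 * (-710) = 710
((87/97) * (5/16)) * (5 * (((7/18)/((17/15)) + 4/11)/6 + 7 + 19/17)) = 11.54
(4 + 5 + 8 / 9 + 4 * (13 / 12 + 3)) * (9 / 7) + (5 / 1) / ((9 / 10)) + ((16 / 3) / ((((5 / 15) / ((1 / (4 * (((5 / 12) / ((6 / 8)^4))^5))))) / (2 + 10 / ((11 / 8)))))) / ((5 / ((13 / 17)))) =59153682641401451 / 1453326336000000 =40.70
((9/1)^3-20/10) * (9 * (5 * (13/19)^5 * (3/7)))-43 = 35695245686/17332693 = 2059.42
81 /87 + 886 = 25721 /29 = 886.93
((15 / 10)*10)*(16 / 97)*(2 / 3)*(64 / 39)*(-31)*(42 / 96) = -138880 / 3783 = -36.71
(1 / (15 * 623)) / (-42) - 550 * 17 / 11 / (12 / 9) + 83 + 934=74474977 / 196245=379.50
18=18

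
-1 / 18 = -0.06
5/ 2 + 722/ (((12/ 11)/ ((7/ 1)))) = 13906/ 3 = 4635.33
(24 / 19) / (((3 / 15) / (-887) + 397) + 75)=0.00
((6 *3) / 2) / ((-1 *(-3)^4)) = -1 / 9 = -0.11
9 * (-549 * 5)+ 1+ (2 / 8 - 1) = -98819 / 4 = -24704.75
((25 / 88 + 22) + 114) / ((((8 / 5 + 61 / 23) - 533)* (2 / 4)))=-1379195 / 2675464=-0.52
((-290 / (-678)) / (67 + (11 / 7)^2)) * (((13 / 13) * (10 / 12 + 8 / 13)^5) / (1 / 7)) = 8109160499335 / 29483824646016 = 0.28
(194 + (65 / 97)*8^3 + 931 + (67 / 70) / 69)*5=687822649 / 93702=7340.53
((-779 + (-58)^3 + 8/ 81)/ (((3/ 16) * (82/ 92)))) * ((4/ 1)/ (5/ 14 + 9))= -653980990208/ 1305153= -501076.11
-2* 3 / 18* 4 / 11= -4 / 33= -0.12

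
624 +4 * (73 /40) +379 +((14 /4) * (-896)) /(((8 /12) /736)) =-34611337 /10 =-3461133.70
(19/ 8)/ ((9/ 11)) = 209/ 72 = 2.90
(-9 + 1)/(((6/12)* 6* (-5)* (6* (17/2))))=8/765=0.01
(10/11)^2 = 100/121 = 0.83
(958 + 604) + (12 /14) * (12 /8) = 10943 /7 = 1563.29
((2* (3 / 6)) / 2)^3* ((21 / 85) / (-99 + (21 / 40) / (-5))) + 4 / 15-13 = -12.73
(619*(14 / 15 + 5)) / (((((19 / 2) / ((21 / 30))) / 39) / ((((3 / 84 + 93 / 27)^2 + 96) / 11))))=4916963696879 / 47401200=103730.79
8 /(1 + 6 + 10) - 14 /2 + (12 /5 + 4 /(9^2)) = -28091 /6885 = -4.08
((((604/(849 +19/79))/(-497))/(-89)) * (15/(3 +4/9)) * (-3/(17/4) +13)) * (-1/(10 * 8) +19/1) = 471207429/28828036280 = 0.02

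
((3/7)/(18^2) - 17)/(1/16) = -51404/189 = -271.98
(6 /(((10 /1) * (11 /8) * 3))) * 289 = 2312 /55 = 42.04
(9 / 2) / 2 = 9 / 4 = 2.25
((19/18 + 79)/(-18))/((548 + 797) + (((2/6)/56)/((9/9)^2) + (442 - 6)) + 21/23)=-464002/185904045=-0.00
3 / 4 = 0.75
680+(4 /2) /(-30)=10199 /15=679.93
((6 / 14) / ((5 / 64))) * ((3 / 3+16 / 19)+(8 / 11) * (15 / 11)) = 250176 / 16093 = 15.55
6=6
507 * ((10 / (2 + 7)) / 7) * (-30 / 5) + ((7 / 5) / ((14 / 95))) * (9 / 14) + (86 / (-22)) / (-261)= -5474825 / 11484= -476.74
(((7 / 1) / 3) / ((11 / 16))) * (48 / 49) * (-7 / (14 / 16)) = -2048 / 77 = -26.60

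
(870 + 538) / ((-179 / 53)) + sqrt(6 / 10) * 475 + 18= -71402 / 179 + 95 * sqrt(15)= -30.96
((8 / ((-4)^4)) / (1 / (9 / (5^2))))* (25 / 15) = 0.02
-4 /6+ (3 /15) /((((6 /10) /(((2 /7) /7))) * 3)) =-292 /441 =-0.66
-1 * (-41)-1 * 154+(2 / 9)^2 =-9149 / 81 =-112.95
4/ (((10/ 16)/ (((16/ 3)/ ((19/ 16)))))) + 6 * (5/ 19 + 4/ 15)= 9098/ 285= 31.92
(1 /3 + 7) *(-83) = -1826 /3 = -608.67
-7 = -7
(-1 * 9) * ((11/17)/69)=-33/391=-0.08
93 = 93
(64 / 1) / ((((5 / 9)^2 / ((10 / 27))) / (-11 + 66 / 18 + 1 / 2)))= -2624 / 5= -524.80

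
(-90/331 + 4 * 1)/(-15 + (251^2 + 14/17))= 10489/177213428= 0.00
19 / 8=2.38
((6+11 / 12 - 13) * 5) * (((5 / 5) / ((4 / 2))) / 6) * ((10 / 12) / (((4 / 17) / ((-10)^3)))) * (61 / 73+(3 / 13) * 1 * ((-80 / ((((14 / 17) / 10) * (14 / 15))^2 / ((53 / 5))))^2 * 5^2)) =34545821725978700100878125 / 32375122416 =1067048373812663.21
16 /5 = 3.20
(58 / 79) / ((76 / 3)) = 87 / 3002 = 0.03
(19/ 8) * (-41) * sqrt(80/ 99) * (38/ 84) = -39.60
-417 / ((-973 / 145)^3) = 9145875 / 6627103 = 1.38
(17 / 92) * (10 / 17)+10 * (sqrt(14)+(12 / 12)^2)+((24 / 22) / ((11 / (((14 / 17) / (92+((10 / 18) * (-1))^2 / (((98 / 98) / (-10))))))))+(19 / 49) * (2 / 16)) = 678395719153 / 66783829112+10 * sqrt(14) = 47.57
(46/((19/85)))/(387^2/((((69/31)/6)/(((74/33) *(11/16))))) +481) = 359720/1088812727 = 0.00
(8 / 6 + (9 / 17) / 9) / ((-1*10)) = -71 / 510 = -0.14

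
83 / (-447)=-83 / 447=-0.19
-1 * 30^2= -900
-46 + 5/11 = -501/11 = -45.55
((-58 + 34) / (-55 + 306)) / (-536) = 3 / 16817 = 0.00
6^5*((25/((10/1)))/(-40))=-486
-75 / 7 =-10.71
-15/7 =-2.14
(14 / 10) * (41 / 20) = 287 / 100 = 2.87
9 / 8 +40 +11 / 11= 337 / 8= 42.12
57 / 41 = 1.39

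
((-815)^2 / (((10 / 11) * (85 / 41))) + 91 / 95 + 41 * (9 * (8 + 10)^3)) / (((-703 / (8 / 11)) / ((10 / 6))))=-10785783652 / 2497759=-4318.18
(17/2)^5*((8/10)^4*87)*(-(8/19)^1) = -7905763776/11875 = -665748.53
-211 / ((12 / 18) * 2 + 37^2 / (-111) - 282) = 211 / 293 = 0.72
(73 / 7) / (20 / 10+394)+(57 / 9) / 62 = 11041 / 85932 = 0.13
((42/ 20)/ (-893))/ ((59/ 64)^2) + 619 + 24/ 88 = 105876160892/ 170969315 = 619.27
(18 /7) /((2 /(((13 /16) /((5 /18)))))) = 1053 /280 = 3.76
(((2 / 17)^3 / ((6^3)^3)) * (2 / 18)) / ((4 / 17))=1 / 13106043648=0.00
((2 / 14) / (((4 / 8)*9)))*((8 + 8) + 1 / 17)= 26 / 51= 0.51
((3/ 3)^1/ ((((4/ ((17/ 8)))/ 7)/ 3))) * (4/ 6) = 119/ 16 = 7.44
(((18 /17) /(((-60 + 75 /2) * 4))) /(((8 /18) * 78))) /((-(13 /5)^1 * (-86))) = -3 /1976624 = -0.00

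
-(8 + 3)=-11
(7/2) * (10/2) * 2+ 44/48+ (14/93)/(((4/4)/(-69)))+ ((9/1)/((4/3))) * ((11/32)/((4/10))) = 745913/23808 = 31.33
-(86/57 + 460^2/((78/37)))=-74378518/741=-100375.87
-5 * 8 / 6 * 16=-320 / 3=-106.67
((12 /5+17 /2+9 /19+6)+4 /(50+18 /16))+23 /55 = 3055109 /170962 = 17.87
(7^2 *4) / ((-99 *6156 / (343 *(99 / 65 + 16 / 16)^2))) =-452041072 / 643725225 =-0.70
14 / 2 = 7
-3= -3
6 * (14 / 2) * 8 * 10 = 3360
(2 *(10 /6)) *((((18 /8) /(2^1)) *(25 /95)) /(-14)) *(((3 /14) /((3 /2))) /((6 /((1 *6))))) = -75 /7448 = -0.01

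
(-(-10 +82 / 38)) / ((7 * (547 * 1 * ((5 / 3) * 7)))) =447 / 2546285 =0.00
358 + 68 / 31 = 11166 / 31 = 360.19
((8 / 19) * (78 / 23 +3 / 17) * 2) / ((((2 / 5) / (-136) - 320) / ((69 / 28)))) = -37200 / 1607837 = -0.02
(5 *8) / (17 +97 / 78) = 3120 / 1423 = 2.19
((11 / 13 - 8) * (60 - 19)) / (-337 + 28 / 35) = 465 / 533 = 0.87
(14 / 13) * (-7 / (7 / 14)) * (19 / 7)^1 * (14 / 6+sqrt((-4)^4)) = -29260 / 39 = -750.26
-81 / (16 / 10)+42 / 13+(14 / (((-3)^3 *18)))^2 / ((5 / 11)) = -1455206549 / 30705480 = -47.39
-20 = -20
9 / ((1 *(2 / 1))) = 4.50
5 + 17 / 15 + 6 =182 / 15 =12.13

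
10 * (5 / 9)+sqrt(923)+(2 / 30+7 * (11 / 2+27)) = sqrt(923)+20981 / 90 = 263.50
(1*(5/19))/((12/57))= 5/4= 1.25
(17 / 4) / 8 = 17 / 32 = 0.53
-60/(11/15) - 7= -977/11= -88.82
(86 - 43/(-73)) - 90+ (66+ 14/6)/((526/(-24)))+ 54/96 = -5.97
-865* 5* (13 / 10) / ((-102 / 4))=11245 / 51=220.49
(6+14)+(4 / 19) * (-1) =19.79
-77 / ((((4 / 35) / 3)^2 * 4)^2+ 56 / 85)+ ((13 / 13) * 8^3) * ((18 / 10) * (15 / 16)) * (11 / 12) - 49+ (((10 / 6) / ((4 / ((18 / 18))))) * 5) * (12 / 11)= 9410850059761 / 14975802952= 628.40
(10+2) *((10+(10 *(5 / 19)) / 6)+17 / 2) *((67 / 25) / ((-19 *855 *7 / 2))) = -578612 / 54014625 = -0.01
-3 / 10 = -0.30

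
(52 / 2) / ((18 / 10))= 130 / 9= 14.44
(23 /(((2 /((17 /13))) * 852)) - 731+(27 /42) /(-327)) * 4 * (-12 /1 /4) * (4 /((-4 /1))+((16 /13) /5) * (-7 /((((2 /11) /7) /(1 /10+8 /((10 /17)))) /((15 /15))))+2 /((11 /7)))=-40130743276332067 /5035380350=-7969754.12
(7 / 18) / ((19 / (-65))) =-455 / 342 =-1.33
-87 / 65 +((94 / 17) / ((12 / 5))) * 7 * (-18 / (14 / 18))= -413904 / 1105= -374.57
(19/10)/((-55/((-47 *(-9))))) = -8037/550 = -14.61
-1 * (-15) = 15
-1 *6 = -6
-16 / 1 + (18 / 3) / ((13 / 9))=-154 / 13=-11.85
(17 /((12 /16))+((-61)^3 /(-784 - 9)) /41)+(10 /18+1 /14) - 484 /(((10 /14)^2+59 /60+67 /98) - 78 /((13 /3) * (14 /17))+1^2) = 207224513399 /3688250202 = 56.19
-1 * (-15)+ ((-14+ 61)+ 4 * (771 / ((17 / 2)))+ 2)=7256 / 17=426.82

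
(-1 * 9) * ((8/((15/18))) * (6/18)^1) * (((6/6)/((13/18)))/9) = -288/65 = -4.43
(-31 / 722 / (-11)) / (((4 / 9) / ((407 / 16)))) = 10323 / 46208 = 0.22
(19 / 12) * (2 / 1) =19 / 6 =3.17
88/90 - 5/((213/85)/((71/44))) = -4439/1980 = -2.24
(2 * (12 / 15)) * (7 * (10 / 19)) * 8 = 896 / 19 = 47.16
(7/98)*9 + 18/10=171/70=2.44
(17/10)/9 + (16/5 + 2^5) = 637/18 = 35.39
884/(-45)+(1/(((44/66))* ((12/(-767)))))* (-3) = 96473/360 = 267.98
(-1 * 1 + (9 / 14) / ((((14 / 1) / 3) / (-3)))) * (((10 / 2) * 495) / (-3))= 228525 / 196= 1165.94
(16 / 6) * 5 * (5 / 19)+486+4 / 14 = 195428 / 399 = 489.79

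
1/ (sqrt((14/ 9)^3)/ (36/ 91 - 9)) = -21141 * sqrt(14)/ 17836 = -4.43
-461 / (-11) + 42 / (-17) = 7375 / 187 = 39.44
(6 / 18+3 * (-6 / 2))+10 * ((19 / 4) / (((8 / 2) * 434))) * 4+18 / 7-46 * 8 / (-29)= 506249 / 75516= 6.70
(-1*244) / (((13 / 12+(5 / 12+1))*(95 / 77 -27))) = 4697 / 1240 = 3.79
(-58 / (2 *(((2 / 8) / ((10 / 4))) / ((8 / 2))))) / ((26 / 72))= -41760 / 13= -3212.31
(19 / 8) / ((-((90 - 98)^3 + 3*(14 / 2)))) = 19 / 3928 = 0.00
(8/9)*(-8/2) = -32/9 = -3.56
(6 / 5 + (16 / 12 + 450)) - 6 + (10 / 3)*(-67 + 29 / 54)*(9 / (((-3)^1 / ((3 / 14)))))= 371041 / 630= 588.95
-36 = -36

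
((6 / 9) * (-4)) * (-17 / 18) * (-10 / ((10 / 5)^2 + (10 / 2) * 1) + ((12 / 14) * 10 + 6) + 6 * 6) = 211888 / 1701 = 124.57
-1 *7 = -7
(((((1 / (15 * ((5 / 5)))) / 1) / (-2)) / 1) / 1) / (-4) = 1 / 120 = 0.01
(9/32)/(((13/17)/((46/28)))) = 3519/5824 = 0.60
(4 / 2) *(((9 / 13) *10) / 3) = 60 / 13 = 4.62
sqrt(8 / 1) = 2 * sqrt(2) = 2.83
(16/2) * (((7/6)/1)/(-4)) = -2.33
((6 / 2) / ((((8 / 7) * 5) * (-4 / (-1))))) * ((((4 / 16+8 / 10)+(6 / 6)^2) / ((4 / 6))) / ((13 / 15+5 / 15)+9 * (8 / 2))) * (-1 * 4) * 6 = -2583 / 9920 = -0.26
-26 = -26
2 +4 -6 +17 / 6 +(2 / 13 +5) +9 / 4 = 1597 / 156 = 10.24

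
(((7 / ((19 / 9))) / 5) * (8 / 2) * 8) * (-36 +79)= 86688 / 95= 912.51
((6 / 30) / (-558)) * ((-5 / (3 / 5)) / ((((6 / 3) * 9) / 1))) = 5 / 30132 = 0.00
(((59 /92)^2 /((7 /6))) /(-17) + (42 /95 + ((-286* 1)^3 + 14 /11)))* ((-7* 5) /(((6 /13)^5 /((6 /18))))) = 1523710588780690823929 /116922237696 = 13031828836.04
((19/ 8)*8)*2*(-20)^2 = 15200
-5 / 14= -0.36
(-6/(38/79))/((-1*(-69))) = -79/437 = -0.18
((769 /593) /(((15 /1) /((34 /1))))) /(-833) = -1538 /435855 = -0.00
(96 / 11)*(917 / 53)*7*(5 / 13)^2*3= 46216800 / 98527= 469.08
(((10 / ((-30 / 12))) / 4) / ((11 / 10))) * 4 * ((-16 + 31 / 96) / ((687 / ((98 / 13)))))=368725 / 589446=0.63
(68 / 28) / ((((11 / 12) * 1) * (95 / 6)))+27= 27.17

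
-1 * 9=-9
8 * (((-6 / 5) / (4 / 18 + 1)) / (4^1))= -108 / 55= -1.96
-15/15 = -1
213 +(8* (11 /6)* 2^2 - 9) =788 /3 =262.67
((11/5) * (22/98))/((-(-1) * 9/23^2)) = 64009/2205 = 29.03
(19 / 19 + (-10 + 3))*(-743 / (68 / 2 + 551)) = 1486 / 195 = 7.62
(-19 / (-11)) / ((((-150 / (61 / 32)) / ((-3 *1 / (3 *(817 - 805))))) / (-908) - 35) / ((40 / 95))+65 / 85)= -35780648 / 1757265917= -0.02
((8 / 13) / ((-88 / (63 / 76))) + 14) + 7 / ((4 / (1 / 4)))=627375 / 43472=14.43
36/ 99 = 4/ 11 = 0.36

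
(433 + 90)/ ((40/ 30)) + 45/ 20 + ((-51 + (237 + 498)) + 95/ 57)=6481/ 6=1080.17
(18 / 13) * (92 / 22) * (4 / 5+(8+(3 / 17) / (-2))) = 613134 / 12155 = 50.44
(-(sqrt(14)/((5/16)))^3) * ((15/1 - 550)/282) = 3067904 * sqrt(14)/3525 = 3256.47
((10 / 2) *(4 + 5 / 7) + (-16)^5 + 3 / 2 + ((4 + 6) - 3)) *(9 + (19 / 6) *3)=-543145755 / 28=-19398062.68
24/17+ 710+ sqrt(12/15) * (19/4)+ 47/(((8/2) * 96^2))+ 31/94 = 19 * sqrt(5)/10+ 20963912369/29454336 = 715.99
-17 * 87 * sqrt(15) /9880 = -1479 * sqrt(15) /9880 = -0.58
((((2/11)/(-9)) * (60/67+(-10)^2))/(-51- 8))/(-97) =-13520/37960659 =-0.00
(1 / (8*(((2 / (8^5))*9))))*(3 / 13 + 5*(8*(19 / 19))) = 1071104 / 117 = 9154.74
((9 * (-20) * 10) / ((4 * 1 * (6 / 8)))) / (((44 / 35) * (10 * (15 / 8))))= -280 / 11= -25.45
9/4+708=2841/4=710.25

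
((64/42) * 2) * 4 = 256/21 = 12.19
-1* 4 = -4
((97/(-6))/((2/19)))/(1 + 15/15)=-1843/24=-76.79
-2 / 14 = -1 / 7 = -0.14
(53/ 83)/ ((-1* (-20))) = 53/ 1660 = 0.03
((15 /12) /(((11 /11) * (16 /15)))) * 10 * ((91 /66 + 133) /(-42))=-158375 /4224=-37.49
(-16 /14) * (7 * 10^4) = -80000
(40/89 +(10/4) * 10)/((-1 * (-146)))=2265/12994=0.17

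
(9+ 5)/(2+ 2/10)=70/11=6.36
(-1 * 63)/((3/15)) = -315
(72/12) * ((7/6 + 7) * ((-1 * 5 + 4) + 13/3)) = 490/3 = 163.33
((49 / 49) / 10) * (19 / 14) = 19 / 140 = 0.14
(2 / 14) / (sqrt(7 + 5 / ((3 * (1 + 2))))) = 3 * sqrt(17) / 238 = 0.05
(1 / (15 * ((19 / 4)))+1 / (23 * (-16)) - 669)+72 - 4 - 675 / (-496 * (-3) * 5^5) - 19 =-25196965937 / 40641000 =-619.99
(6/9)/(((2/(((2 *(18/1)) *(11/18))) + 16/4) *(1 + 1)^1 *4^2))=11/2160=0.01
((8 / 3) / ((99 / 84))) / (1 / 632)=141568 / 99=1429.98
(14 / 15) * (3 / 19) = 14 / 95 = 0.15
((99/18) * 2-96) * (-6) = 510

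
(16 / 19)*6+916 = 17500 / 19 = 921.05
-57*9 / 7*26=-13338 / 7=-1905.43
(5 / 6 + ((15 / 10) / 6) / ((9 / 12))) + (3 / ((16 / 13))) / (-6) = 73 / 96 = 0.76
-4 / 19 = -0.21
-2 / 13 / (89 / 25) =-50 / 1157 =-0.04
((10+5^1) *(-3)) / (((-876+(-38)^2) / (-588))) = 6615 / 142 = 46.58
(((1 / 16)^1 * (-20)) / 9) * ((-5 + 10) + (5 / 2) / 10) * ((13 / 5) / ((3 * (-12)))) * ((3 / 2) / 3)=91 / 3456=0.03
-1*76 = -76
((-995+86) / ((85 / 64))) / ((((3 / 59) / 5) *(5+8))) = -1144128 / 221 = -5177.05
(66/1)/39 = 22/13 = 1.69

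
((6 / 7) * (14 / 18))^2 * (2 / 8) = 1 / 9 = 0.11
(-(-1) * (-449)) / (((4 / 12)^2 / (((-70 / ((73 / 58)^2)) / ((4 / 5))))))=1189468350 / 5329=223206.67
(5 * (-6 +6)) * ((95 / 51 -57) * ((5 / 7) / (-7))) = 0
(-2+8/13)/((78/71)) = -213/169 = -1.26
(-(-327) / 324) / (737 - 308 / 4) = 109 / 71280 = 0.00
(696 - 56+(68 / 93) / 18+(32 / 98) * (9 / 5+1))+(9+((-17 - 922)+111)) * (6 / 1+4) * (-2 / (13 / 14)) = 535540574 / 29295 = 18280.95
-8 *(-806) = 6448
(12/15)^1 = 4/5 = 0.80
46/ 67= 0.69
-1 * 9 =-9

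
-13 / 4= -3.25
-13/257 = -0.05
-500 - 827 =-1327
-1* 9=-9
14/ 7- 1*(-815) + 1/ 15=12256/ 15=817.07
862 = 862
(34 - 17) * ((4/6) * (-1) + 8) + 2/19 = 7112/57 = 124.77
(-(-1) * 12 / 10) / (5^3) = 6 / 625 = 0.01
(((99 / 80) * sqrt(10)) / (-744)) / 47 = -33 * sqrt(10) / 932480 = -0.00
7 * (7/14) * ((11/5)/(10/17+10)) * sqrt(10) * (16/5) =2618 * sqrt(10)/1125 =7.36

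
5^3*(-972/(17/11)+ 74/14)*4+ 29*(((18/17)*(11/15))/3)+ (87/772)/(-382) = -54714433910501/175467880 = -311820.23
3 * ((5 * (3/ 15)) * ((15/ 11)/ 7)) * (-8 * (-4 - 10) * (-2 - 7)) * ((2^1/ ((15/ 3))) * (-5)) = 12960/ 11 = 1178.18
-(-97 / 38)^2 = -9409 / 1444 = -6.52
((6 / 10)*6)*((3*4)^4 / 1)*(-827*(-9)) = 2778084864 / 5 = 555616972.80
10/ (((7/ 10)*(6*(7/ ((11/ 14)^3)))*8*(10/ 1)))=0.00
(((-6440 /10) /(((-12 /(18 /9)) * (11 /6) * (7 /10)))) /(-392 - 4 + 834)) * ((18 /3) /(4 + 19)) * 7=280 /803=0.35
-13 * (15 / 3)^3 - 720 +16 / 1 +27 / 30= -23281 / 10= -2328.10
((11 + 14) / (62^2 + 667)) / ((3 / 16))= 400 / 13533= 0.03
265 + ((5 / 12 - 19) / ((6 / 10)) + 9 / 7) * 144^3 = -620502209 / 7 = -88643172.71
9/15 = 3/5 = 0.60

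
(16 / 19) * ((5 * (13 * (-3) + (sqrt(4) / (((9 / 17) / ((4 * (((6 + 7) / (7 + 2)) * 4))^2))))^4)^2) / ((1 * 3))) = 1753616740562186723971037018307466791739662780983120 / 4546687255381733062211577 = 385691084973240739215192900.00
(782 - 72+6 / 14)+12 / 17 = 84625 / 119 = 711.13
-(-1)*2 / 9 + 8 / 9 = 10 / 9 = 1.11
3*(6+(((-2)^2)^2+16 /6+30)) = 164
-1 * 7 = -7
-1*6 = -6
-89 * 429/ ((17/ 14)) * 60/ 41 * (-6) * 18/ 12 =288648360/ 697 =414129.64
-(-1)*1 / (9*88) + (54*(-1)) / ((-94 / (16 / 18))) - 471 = -17513449 / 37224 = -470.49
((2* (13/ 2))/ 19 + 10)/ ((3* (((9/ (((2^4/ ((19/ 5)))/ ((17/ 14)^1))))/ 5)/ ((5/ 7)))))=812000/ 165699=4.90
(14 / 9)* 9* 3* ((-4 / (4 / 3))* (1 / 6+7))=-903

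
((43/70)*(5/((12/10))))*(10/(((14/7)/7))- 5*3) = 51.19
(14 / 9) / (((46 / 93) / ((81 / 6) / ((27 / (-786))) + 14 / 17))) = -1446739 / 1173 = -1233.37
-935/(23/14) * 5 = -65450/23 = -2845.65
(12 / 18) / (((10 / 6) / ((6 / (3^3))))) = 4 / 45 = 0.09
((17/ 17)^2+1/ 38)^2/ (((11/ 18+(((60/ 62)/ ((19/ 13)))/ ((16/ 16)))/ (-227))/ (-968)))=-46623474612/ 27810547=-1676.47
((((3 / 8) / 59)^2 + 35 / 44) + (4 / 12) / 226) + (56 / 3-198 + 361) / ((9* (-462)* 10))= 0.79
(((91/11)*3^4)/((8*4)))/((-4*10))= -7371/14080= -0.52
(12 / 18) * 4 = 8 / 3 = 2.67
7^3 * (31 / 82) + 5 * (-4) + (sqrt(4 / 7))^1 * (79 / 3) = 158 * sqrt(7) / 21 + 8993 / 82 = 129.58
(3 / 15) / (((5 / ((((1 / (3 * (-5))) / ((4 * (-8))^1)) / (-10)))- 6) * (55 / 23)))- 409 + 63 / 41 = -110287165843 / 270667650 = -407.46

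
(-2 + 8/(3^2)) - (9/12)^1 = -67/36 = -1.86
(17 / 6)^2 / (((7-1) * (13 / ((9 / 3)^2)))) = 289 / 312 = 0.93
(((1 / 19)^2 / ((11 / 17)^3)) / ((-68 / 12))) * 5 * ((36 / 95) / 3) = -10404 / 9129329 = -0.00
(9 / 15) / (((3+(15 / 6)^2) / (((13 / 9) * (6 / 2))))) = 52 / 185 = 0.28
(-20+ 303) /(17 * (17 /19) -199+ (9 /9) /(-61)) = -1.54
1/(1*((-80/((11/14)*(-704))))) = 242/35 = 6.91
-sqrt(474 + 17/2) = -sqrt(1930)/2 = -21.97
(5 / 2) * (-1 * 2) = -5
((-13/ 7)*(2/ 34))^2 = 169/ 14161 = 0.01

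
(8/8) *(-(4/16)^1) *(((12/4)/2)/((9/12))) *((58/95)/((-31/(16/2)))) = 232/2945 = 0.08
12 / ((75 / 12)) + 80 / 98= 3352 / 1225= 2.74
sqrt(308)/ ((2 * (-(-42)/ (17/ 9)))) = 17 * sqrt(77)/ 378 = 0.39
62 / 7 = 8.86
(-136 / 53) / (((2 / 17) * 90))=-578 / 2385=-0.24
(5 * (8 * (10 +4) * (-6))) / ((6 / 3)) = -1680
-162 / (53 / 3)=-486 / 53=-9.17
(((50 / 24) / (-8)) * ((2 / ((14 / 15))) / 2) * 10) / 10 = -125 / 448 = -0.28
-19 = -19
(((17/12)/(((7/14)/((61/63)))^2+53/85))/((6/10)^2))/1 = 134421125/30407859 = 4.42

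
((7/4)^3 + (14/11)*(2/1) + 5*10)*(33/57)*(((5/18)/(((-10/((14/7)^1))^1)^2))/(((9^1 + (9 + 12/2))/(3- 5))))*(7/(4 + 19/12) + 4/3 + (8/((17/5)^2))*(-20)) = 666222395/1907178048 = 0.35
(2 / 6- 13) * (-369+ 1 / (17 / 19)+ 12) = 229900 / 51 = 4507.84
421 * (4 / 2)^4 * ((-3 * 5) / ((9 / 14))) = -157173.33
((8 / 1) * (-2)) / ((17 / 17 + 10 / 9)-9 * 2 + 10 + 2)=144 / 35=4.11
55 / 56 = 0.98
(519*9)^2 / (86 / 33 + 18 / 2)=720001953 / 383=1879900.66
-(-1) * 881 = 881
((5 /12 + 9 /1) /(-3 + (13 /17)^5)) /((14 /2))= -160443841 /326615352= -0.49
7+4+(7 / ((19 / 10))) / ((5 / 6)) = 293 / 19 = 15.42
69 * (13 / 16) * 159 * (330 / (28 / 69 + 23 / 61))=19809906831 / 5272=3757569.58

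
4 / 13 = 0.31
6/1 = 6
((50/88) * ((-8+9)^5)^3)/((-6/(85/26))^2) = 180625/1070784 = 0.17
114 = 114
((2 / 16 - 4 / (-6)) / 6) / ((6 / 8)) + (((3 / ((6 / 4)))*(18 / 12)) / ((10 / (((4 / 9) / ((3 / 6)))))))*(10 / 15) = 0.35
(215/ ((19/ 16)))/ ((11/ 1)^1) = 3440/ 209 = 16.46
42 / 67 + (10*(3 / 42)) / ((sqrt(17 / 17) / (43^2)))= 619709 / 469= 1321.34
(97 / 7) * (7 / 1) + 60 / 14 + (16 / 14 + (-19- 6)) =542 / 7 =77.43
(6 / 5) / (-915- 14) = -6 / 4645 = -0.00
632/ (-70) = -316/ 35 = -9.03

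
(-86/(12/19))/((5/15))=-817/2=-408.50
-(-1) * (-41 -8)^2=2401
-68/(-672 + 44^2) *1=-17/316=-0.05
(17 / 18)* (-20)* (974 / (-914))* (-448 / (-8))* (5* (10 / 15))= 46362400 / 12339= 3757.39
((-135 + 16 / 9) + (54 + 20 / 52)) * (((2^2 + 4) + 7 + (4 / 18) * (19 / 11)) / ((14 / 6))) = -14048152 / 27027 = -519.78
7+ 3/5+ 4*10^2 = 2038/5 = 407.60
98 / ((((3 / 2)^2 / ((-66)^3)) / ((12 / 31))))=-150264576 / 31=-4847244.39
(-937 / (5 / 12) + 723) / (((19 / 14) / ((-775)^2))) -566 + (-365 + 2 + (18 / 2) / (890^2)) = -10162713022431929 / 15049900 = -675267810.58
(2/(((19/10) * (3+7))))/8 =1/76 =0.01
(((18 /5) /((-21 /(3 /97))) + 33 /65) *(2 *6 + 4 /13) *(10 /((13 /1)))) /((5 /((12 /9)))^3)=0.09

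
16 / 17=0.94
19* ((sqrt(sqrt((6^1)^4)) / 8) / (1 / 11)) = 627 / 4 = 156.75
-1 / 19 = -0.05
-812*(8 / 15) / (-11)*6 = 12992 / 55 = 236.22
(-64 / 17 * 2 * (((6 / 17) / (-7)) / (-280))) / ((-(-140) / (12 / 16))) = -0.00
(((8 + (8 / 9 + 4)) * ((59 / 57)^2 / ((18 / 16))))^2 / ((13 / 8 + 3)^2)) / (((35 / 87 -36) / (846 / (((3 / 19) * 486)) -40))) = 45456402350464237568 / 7928259892254086571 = 5.73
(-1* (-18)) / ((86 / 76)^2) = 25992 / 1849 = 14.06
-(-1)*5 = 5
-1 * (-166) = 166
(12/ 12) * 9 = 9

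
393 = 393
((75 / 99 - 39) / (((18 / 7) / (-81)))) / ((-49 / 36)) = -68148 / 77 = -885.04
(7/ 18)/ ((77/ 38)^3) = 27436/ 586971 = 0.05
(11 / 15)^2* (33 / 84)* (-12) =-1331 / 525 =-2.54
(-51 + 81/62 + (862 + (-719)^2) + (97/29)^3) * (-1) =-782990922331/1512118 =-517810.73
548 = 548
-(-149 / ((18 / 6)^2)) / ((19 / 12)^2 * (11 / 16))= 38144 / 3971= 9.61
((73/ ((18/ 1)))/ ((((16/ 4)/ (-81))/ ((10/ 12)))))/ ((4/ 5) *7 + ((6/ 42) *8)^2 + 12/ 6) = -268275/ 34912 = -7.68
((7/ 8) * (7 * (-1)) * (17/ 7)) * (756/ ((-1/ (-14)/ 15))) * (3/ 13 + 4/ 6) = -27551475/ 13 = -2119344.23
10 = 10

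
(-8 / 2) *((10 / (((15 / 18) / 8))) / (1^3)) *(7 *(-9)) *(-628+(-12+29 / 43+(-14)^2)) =-461172096 / 43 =-10724932.47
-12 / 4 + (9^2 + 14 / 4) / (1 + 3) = 145 / 8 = 18.12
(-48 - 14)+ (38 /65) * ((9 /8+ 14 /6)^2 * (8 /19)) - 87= -341771 /2340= -146.06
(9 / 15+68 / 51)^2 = 841 / 225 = 3.74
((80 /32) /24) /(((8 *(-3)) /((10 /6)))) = -25 /3456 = -0.01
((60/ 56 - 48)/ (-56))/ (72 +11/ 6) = 1971/ 173656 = 0.01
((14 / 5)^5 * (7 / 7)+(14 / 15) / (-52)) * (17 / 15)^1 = 713080249 / 3656250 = 195.03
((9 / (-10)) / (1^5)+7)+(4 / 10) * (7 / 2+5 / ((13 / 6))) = 219 / 26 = 8.42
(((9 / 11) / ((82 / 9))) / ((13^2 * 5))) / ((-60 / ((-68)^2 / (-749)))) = 15606 / 1427200775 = 0.00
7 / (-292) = -7 / 292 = -0.02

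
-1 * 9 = -9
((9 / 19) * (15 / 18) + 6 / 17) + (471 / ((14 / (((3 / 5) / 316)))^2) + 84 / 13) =14811693229161 / 2054547185600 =7.21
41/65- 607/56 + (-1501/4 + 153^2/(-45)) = -3296597/3640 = -905.66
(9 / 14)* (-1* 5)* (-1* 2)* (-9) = -405 / 7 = -57.86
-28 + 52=24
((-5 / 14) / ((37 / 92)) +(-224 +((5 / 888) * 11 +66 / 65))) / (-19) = 90428479 / 7676760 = 11.78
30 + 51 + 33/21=578/7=82.57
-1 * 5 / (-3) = 5 / 3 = 1.67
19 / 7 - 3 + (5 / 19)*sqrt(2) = -2 / 7 + 5*sqrt(2) / 19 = 0.09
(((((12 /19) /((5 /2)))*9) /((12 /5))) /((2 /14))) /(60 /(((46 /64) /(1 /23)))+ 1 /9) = 599886 /338371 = 1.77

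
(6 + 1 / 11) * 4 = 268 / 11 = 24.36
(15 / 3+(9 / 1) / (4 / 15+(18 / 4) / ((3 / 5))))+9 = 3532 / 233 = 15.16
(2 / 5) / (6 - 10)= -1 / 10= -0.10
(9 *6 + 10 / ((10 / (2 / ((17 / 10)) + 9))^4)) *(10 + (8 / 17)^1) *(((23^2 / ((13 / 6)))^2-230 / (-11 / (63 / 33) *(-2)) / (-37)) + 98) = 21735747605952861793789 / 537141132170500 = 40465617.51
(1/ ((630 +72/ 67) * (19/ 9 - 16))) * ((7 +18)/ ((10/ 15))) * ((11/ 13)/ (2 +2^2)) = -737/ 1221480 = -0.00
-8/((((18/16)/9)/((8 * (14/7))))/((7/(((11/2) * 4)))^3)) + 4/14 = -304666/9317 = -32.70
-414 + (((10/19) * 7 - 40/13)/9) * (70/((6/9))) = -100508/247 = -406.91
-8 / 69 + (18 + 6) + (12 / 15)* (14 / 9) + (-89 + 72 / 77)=-5015719 / 79695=-62.94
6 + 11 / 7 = 53 / 7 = 7.57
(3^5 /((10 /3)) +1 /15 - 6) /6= 11.16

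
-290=-290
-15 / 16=-0.94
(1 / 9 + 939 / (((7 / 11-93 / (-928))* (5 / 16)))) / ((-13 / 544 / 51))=-12765222692704 / 1466205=-8706301.43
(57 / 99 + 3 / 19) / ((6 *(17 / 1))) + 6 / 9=21548 / 31977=0.67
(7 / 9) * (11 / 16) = 77 / 144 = 0.53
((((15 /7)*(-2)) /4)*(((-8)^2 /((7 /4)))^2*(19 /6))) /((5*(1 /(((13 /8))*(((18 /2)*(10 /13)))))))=-3502080 /343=-10210.15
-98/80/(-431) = 49/17240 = 0.00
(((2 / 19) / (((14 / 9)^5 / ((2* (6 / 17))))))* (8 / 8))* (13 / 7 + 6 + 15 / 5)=0.09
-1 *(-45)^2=-2025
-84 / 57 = -28 / 19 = -1.47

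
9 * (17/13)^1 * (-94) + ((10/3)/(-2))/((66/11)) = -258941/234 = -1106.59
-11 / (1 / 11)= -121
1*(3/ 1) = 3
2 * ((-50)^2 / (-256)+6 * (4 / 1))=911 / 32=28.47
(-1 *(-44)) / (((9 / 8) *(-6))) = -176 / 27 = -6.52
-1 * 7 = -7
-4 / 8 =-1 / 2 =-0.50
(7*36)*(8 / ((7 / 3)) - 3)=108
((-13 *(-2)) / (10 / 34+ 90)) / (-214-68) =-221 / 216435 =-0.00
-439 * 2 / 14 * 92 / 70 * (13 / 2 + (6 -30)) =10097 / 7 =1442.43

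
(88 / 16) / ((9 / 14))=77 / 9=8.56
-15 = -15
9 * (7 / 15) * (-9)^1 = -189 / 5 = -37.80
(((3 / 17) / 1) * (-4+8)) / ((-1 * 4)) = -3 / 17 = -0.18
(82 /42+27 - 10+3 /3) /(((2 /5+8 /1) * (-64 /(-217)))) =64945 /8064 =8.05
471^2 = 221841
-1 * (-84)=84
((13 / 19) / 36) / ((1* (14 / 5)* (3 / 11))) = 715 / 28728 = 0.02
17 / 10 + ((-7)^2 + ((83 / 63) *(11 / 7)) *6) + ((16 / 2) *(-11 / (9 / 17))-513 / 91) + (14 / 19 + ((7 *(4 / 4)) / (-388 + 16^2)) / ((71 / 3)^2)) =-13046769030677 / 120802221540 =-108.00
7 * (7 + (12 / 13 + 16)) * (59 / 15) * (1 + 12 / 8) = 128443 / 78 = 1646.71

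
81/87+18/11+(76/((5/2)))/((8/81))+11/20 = 1983653/6380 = 310.92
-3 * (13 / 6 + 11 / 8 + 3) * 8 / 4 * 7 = -1099 / 4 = -274.75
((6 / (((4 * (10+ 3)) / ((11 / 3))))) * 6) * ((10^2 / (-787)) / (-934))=1650 / 4777877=0.00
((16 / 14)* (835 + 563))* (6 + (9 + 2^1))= 190128 / 7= 27161.14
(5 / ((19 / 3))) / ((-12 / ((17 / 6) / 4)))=-85 / 1824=-0.05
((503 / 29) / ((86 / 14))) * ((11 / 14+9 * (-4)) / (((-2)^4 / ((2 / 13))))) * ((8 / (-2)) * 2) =8551 / 1118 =7.65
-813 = -813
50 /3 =16.67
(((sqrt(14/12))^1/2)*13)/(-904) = -13*sqrt(42)/10848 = -0.01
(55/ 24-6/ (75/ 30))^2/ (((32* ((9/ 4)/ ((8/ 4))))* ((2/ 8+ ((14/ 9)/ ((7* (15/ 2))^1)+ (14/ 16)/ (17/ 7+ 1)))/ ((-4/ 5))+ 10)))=169/ 4837425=0.00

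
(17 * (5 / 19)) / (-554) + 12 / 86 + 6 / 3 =964737 / 452618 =2.13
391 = 391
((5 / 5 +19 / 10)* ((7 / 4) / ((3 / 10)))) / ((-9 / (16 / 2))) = -406 / 27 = -15.04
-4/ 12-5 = -16/ 3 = -5.33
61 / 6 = 10.17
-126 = -126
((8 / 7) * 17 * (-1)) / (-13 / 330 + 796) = -2640 / 108157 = -0.02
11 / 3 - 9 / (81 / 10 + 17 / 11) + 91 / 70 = 128389 / 31830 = 4.03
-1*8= -8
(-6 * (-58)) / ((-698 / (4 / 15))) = -232 / 1745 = -0.13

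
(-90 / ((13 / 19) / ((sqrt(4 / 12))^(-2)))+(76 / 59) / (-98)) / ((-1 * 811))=0.49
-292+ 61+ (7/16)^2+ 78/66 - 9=-671973/2816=-238.63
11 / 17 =0.65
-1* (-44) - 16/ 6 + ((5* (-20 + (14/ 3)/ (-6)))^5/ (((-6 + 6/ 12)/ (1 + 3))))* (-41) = -360849963470.75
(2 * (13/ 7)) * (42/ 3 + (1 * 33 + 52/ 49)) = 61230/ 343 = 178.51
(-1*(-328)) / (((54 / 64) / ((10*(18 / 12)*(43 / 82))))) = 27520 / 9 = 3057.78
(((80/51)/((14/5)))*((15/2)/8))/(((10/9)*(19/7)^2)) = 1575/24548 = 0.06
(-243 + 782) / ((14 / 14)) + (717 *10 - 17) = 7692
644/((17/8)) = 5152/17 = 303.06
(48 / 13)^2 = 13.63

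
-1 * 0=0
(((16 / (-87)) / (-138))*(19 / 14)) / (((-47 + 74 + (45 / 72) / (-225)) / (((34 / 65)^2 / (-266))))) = -18496 / 268410935065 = -0.00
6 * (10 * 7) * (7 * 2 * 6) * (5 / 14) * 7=88200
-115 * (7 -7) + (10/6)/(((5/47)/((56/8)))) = 329/3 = 109.67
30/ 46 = 15/ 23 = 0.65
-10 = -10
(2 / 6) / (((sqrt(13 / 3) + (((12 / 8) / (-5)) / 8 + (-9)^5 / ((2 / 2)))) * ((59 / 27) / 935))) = -9540434890800 / 3949834381348633- 53856000 * sqrt(39) / 3949834381348633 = -0.00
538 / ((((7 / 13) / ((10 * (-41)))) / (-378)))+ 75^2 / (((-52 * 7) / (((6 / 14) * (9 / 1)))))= 394550411805 / 2548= 154847100.39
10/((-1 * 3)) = -3.33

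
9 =9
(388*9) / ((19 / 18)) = 62856 / 19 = 3308.21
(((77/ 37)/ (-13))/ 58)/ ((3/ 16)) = -616/ 41847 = -0.01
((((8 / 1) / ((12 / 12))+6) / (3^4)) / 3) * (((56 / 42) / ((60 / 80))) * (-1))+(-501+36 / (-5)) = -5558287 / 10935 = -508.30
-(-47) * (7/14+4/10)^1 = 423/10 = 42.30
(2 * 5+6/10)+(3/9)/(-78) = 12397/1170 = 10.60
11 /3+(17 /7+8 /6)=52 /7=7.43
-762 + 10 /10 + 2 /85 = -64683 /85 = -760.98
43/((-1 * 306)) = -43/306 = -0.14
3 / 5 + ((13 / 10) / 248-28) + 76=120541 / 2480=48.61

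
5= 5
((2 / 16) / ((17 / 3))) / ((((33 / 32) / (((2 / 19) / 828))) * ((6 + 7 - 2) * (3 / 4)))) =8 / 24270543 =0.00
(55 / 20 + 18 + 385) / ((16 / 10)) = 253.59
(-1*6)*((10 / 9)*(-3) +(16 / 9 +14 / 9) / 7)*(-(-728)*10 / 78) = 1600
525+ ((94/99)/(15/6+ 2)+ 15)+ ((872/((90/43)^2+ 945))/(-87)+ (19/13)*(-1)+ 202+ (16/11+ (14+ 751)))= 1507.19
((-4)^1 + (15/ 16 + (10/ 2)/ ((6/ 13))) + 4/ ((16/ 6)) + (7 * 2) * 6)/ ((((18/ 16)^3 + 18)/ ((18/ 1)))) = 286528/ 3315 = 86.43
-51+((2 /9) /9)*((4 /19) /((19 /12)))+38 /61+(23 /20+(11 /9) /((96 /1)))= -49.21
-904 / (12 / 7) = -1582 / 3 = -527.33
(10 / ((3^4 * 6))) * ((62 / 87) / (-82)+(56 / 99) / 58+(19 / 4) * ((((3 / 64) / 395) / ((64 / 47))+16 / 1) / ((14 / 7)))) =57897815528249 / 74045786259456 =0.78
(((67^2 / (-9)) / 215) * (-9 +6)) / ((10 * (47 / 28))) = 62846 / 151575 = 0.41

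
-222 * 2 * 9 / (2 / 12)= -23976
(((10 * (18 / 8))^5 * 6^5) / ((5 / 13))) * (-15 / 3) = -582924346875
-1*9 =-9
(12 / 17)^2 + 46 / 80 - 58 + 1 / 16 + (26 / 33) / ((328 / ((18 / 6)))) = -592855011 / 10427120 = -56.86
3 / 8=0.38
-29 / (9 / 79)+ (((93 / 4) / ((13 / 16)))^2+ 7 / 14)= 1718075 / 3042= 564.78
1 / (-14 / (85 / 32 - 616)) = 19627 / 448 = 43.81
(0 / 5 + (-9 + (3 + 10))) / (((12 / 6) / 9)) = 18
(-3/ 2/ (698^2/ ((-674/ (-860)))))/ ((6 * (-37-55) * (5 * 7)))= 337/ 2698330633600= 0.00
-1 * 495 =-495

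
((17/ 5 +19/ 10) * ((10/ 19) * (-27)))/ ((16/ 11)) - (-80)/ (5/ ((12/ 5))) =-20337/ 1520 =-13.38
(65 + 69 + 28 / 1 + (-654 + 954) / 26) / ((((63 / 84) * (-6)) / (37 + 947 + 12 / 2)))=-496320 / 13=-38178.46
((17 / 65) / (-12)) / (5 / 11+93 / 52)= -187 / 19245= -0.01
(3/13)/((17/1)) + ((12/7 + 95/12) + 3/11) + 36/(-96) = 3897133/408408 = 9.54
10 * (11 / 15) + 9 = 16.33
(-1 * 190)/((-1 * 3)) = 190/3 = 63.33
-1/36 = -0.03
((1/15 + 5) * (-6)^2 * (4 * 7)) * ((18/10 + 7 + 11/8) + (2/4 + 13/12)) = 1501304/25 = 60052.16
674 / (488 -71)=674 / 417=1.62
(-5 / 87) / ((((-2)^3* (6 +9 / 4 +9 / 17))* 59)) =85 / 6128802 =0.00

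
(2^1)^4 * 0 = 0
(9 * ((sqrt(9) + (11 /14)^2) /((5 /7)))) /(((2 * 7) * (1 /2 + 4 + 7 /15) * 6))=6381 /58408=0.11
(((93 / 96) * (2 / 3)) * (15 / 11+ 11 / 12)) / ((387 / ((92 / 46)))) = 217 / 28512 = 0.01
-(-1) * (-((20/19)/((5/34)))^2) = -18496/361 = -51.24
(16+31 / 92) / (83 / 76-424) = -0.04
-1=-1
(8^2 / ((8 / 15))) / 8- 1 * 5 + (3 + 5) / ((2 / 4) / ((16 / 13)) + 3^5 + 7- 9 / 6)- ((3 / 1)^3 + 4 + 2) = -182939 / 7965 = -22.97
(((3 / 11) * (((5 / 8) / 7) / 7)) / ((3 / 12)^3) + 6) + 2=4432 / 539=8.22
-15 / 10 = -1.50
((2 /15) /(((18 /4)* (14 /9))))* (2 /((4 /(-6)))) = -2 /35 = -0.06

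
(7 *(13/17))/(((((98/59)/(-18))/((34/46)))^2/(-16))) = -997014096/181447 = -5494.80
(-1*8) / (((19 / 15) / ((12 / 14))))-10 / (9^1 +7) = -6.04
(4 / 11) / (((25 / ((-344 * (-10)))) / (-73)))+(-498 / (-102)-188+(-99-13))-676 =-4323227 / 935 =-4623.77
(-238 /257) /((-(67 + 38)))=34 /3855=0.01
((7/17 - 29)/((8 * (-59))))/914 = 0.00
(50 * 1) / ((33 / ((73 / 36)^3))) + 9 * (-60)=-405979535 / 769824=-527.37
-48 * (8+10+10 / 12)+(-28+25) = -907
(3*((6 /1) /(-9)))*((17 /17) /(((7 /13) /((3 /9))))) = -26 /21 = -1.24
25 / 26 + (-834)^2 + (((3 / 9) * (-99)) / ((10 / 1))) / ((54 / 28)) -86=813699023 / 1170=695469.25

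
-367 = -367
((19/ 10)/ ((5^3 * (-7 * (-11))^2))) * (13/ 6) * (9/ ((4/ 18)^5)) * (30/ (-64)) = -131265927/ 3035648000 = -0.04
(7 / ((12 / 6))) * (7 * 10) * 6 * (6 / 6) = 1470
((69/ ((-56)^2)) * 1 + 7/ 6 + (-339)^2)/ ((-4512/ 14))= -1081187951/ 3032064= -356.58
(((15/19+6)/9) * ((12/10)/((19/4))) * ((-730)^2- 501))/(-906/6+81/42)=-134949136/198265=-680.65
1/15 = 0.07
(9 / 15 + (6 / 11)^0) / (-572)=-2 / 715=-0.00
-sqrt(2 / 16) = -sqrt(2) / 4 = -0.35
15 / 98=0.15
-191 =-191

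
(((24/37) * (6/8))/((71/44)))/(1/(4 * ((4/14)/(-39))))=-2112/239057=-0.01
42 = 42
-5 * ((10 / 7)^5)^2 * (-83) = 4150000000000 / 282475249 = 14691.55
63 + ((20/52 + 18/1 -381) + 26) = -273.62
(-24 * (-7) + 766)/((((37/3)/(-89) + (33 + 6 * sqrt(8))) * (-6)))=-182336881/28225922 + 33291963 * sqrt(2)/14112961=-3.12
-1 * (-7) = 7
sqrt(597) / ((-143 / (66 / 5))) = -6*sqrt(597) / 65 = -2.26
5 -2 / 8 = 19 / 4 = 4.75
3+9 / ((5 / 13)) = 132 / 5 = 26.40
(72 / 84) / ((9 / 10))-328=-6868 / 21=-327.05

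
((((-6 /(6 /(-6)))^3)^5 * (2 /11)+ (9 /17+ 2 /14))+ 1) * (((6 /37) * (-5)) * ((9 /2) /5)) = -3021408710944479 /48433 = -62383265768.06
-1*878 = -878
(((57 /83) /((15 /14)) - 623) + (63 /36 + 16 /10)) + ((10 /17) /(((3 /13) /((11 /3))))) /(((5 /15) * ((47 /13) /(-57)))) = -281469009 /265268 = -1061.07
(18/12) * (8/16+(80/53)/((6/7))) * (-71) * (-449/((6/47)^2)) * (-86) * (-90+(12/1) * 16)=-37012351073779/636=-58195520556.26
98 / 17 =5.76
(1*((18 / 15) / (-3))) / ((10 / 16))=-16 / 25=-0.64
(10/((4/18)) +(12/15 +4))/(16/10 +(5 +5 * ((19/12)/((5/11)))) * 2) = 1494/1393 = 1.07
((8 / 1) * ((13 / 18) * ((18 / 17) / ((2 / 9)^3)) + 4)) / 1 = 10021 / 17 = 589.47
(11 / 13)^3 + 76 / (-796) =223126 / 437203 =0.51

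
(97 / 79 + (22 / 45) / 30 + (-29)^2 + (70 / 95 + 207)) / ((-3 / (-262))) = 278719395332 / 3039525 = 91698.34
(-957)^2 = 915849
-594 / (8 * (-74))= 297 / 296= 1.00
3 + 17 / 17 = 4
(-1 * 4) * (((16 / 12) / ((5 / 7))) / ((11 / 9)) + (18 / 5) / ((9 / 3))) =-120 / 11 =-10.91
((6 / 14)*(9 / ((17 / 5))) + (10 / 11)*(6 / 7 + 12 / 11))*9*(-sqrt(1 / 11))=-376515*sqrt(11) / 158389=-7.88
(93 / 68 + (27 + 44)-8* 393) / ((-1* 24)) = 208871 / 1632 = 127.98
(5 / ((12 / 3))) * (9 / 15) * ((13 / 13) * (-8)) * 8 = -48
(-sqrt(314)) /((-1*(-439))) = -sqrt(314) /439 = -0.04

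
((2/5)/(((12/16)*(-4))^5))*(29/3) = -0.02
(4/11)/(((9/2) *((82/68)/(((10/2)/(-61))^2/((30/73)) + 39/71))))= 0.04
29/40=0.72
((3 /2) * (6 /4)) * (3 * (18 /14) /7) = 243 /196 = 1.24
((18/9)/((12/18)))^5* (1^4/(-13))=-243/13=-18.69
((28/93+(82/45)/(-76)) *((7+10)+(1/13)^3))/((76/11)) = 67055285/98346508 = 0.68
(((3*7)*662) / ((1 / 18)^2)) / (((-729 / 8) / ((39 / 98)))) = -137696 / 7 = -19670.86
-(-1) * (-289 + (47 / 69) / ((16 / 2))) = -288.91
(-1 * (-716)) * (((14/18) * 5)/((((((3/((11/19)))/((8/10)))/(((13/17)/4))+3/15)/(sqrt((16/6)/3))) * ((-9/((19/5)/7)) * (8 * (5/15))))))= -2431715 * sqrt(2)/1973808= -1.74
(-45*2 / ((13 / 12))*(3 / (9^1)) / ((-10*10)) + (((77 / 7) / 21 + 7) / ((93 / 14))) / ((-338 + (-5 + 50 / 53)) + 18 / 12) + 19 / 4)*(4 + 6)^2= 65774498435 / 130931073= 502.36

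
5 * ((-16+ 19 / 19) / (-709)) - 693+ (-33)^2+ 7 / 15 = 4217548 / 10635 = 396.57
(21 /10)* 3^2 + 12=309 /10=30.90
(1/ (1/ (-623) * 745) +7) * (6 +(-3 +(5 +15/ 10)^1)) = 43624/ 745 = 58.56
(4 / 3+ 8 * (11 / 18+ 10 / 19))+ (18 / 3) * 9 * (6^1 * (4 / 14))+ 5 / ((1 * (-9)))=40877 / 399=102.45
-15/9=-5/3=-1.67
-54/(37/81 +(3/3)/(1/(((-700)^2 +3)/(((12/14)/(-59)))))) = 8748/5464023379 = 0.00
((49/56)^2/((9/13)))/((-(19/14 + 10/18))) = -4459/7712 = -0.58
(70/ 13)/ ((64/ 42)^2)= 15435/ 6656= 2.32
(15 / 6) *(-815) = -4075 / 2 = -2037.50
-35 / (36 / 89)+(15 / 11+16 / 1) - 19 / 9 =-28225 / 396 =-71.28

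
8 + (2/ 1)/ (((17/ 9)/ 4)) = 208/ 17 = 12.24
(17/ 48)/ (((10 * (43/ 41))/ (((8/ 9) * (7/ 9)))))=4879/ 208980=0.02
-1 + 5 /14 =-9 /14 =-0.64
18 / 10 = 9 / 5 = 1.80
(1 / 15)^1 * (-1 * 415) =-83 / 3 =-27.67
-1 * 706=-706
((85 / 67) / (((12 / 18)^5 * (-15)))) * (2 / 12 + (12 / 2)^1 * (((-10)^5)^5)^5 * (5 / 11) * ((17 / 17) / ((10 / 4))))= 3304799999999999999999999999999999999999999999999999999999999999999999999999999999999999999999999999999999999999999999999999994951 / 47168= 70064450474898236092265940000000000000000000000000000000000000000000000000000000000000000000000000000000000000000000000000000.00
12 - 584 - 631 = -1203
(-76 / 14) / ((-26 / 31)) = 589 / 91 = 6.47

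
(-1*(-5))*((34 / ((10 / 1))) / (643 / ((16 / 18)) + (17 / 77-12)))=10472 / 438343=0.02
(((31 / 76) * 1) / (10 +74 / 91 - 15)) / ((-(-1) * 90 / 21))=-19747 / 868680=-0.02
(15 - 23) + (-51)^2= 2593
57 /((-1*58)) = -0.98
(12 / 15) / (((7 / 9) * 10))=18 / 175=0.10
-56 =-56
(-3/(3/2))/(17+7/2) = -4/41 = -0.10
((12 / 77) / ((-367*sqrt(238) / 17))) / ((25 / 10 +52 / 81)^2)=-0.00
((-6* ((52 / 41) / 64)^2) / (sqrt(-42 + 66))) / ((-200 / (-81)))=-13689* sqrt(6) / 172134400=-0.00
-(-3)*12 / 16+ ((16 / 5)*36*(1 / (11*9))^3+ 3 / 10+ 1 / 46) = 127546301 / 49593060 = 2.57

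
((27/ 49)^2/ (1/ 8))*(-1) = -5832/ 2401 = -2.43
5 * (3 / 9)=5 / 3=1.67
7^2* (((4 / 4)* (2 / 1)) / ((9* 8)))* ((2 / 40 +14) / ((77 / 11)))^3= 22188041 / 2016000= 11.01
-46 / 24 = -23 / 12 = -1.92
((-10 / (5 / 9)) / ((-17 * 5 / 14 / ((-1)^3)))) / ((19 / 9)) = -1.40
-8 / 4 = -2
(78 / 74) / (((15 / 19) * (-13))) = -19 / 185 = -0.10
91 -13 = 78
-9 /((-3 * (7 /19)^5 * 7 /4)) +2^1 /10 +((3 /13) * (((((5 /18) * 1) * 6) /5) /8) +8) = 260.77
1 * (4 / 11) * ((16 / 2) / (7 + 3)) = 16 / 55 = 0.29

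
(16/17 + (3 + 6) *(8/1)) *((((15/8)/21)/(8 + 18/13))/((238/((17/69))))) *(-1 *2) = -10075/7012194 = -0.00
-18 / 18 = -1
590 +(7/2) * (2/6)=3547/6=591.17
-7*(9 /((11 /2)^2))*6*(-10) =15120 /121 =124.96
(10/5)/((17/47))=94/17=5.53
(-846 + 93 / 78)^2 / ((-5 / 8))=-192984490 / 169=-1141920.06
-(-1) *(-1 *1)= -1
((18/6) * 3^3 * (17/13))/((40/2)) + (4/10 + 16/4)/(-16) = 2611/520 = 5.02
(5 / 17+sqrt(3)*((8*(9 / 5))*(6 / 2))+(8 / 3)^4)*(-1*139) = -30024*sqrt(3) / 5 - 9735143 / 1377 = -17470.44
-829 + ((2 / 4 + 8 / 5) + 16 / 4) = -8229 / 10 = -822.90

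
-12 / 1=-12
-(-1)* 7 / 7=1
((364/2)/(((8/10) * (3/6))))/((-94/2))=-455/47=-9.68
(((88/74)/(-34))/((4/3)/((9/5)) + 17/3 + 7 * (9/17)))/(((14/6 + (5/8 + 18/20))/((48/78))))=-25920/46990333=-0.00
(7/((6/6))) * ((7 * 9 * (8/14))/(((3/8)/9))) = 6048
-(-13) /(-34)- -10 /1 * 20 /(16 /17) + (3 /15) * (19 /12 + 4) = 217499 /1020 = 213.23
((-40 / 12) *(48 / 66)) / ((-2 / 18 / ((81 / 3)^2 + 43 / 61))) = 10682880 / 671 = 15920.83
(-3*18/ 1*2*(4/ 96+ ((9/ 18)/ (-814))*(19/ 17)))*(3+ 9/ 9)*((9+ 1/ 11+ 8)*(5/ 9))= -12793400/ 76109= -168.09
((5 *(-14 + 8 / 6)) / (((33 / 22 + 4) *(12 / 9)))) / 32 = -95 / 352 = -0.27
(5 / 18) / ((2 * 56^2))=5 / 112896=0.00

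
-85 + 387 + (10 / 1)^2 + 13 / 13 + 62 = 465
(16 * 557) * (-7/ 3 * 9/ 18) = -31192/ 3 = -10397.33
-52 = -52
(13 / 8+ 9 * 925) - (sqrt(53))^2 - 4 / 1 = 8269.62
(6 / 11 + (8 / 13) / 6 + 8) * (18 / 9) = 7420 / 429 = 17.30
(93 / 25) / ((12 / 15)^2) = 93 / 16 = 5.81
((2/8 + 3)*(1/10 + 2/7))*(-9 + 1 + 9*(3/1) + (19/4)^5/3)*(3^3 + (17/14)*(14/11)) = 46555624323/1576960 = 29522.39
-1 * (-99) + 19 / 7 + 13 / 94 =67019 / 658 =101.85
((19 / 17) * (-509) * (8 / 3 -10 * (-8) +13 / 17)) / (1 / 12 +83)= -571.27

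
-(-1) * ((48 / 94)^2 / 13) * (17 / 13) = 0.03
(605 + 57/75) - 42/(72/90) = 27663/50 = 553.26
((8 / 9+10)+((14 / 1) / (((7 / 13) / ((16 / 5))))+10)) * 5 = 4684 / 9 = 520.44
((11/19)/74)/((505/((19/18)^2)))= 209/12107880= 0.00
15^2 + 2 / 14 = 1576 / 7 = 225.14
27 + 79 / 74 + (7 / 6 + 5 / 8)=26515 / 888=29.86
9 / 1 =9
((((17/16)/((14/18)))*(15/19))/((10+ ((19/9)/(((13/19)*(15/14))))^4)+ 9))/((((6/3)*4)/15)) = 326574621471515625/14175630866524905344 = 0.02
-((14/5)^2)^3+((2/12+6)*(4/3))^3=842593256/11390625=73.97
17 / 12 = 1.42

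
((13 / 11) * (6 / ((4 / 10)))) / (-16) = -195 / 176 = -1.11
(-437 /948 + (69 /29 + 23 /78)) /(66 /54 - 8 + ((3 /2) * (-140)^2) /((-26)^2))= 30848727 /511726924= 0.06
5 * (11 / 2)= 55 / 2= 27.50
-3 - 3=-6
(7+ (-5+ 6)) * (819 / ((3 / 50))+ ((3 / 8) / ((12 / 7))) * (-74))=218141 / 2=109070.50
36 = 36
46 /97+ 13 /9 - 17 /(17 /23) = -18404 /873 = -21.08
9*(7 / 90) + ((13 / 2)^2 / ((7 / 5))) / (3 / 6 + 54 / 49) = 15337 / 785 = 19.54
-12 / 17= -0.71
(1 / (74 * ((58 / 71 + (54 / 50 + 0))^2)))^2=9926437890625 / 703778353735380196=0.00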